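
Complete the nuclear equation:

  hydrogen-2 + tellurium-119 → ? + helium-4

Conserve mass number: 2 + 119 = A + 4, so A = 117.
Conserve atomic number: 1 + 52 = Z + 2, so Z = 51.
Z = 51 is antimony, so the species is antimony-117.

Sb-117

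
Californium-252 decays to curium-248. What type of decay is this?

ΔA = 248 − 252 = -4; ΔZ = 96 − 98 = -2.
A drops by 4 and Z drops by 2 — the signature of alpha emission.

alpha decay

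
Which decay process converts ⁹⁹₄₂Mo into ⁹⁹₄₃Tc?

ΔA = 99 − 99 = 0; ΔZ = 43 − 42 = +1.
A is unchanged and Z rises by 1 — a neutron has become a proton (β⁻ decay).

beta-minus decay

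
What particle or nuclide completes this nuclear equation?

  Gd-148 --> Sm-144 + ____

alpha particle

Conserve mass number: 148 = 144 + A, so A = 4.
Conserve atomic number: 64 = 62 + Z, so Z = 2.
A = 4 and Z = 2 is He-4 — an alpha particle.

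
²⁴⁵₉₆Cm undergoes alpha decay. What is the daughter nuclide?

Pu-241

Alpha decay: mass number changes by -4, atomic number by -2.
A: 245 − 4 = 241; Z: 96 − 2 = 94.
Z = 94 is plutonium, so the daughter is ²⁴¹₉₄Pu.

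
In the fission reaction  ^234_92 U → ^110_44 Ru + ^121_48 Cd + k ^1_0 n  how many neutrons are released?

Conserve mass number: 234 = 110 + 121 + k, so k = 234 − 231 = 3.
Check atomic number: 92 = 44 + 48 + 0 = 92. ✓

3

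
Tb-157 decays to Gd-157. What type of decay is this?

ΔA = 157 − 157 = 0; ΔZ = 64 − 65 = -1.
A is unchanged and Z drops by 1 — a proton has become a neutron (β⁺ emission or electron capture).

beta-plus decay or electron capture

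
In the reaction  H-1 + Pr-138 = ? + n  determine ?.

Nd-138

Conserve mass number: 1 + 138 = A + 1, so A = 138.
Conserve atomic number: 1 + 59 = Z + 0, so Z = 60.
Z = 60 is neodymium, so the species is Nd-138.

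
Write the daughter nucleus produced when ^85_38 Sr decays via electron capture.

Electron capture: mass number changes by +0, atomic number by -1.
A: 85 = 85; Z: 38 − 1 = 37.
Z = 37 is rubidium, so the daughter is ^85_37 Rb.

Rb-85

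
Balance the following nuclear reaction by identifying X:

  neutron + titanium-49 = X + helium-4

Ca-46

Conserve mass number: 1 + 49 = A + 4, so A = 46.
Conserve atomic number: 0 + 22 = Z + 2, so Z = 20.
Z = 20 is calcium, so the species is calcium-46.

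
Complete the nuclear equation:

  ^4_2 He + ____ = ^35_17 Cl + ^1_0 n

Conserve mass number: 4 + A = 35 + 1, so A = 32.
Conserve atomic number: 2 + Z = 17 + 0, so Z = 15.
Z = 15 is phosphorus, so the species is ^32_15 P.

P-32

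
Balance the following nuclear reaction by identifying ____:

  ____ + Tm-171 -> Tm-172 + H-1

Conserve mass number: A + 171 = 172 + 1, so A = 2.
Conserve atomic number: Z + 69 = 69 + 1, so Z = 1.
A = 2 and Z = 1 is H-2 — a deuteron.

deuteron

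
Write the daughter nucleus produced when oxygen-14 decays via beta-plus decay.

Beta-plus decay: mass number changes by +0, atomic number by -1.
A: 14 = 14; Z: 8 − 1 = 7.
Z = 7 is nitrogen, so the daughter is nitrogen-14.

N-14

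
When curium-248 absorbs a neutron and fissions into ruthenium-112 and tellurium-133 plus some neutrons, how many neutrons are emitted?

Conserve mass number: 249 = 112 + 133 + k, so k = 249 − 245 = 4.
Check atomic number: 96 = 44 + 52 + 0 = 96. ✓

4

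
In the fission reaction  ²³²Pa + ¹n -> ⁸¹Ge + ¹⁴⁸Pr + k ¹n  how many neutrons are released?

4

Conserve mass number: 233 = 81 + 148 + k, so k = 233 − 229 = 4.
Check atomic number: 91 = 32 + 59 + 0 = 91. ✓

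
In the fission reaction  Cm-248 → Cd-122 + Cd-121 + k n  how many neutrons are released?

5

Conserve mass number: 248 = 122 + 121 + k, so k = 248 − 243 = 5.
Check atomic number: 96 = 48 + 48 + 0 = 96. ✓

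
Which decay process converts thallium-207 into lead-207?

beta-minus decay

ΔA = 207 − 207 = 0; ΔZ = 82 − 81 = +1.
A is unchanged and Z rises by 1 — a neutron has become a proton (β⁻ decay).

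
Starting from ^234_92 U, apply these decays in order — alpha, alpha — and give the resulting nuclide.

Ra-226

Start: (A, Z) = (234, 92).
After α: (230, 90).
After α: (226, 88).
Z = 88 is radium.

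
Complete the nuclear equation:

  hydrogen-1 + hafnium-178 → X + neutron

Conserve mass number: 1 + 178 = A + 1, so A = 178.
Conserve atomic number: 1 + 72 = Z + 0, so Z = 73.
Z = 73 is tantalum, so the species is tantalum-178.

Ta-178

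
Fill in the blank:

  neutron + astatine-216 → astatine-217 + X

Conserve mass number: 1 + 216 = 217 + A, so A = 0.
Conserve atomic number: 0 + 85 = 85 + Z, so Z = 0.
A = 0 and Z = 0 is γ — a gamma ray.

gamma ray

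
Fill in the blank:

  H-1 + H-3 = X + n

Conserve mass number: 1 + 3 = A + 1, so A = 3.
Conserve atomic number: 1 + 1 = Z + 0, so Z = 2.
Z = 2 is helium, so the species is He-3.

He-3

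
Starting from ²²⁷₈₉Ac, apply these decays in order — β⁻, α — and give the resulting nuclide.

Start: (A, Z) = (227, 89).
After β⁻: (227, 90).
After α: (223, 88).
Z = 88 is radium.

Ra-223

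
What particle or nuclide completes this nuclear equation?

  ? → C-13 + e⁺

N-13

Conserve mass number: A = 13 + 0, so A = 13.
Conserve atomic number: Z = 6 + 1, so Z = 7.
Z = 7 is nitrogen, so the species is N-13.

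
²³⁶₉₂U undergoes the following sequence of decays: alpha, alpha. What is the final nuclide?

Ra-228

Start: (A, Z) = (236, 92).
After α: (232, 90).
After α: (228, 88).
Z = 88 is radium.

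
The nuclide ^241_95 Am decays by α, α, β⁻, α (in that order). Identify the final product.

Start: (A, Z) = (241, 95).
After α: (237, 93).
After α: (233, 91).
After β⁻: (233, 92).
After α: (229, 90).
Z = 90 is thorium.

Th-229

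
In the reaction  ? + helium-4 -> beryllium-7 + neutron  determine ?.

alpha particle

Conserve mass number: A + 4 = 7 + 1, so A = 4.
Conserve atomic number: Z + 2 = 4 + 0, so Z = 2.
A = 4 and Z = 2 is helium-4 — an alpha particle.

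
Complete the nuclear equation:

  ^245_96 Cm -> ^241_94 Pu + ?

alpha particle

Conserve mass number: 245 = 241 + A, so A = 4.
Conserve atomic number: 96 = 94 + Z, so Z = 2.
A = 4 and Z = 2 is ^4_2 He — an alpha particle.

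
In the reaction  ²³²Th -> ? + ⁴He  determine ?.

Conserve mass number: 232 = A + 4, so A = 228.
Conserve atomic number: 90 = Z + 2, so Z = 88.
Z = 88 is radium, so the species is ²²⁸Ra.

Ra-228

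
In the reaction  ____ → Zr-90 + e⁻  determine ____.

Conserve mass number: A = 90 + 0, so A = 90.
Conserve atomic number: Z = 40 − 1, so Z = 39.
Z = 39 is yttrium, so the species is Y-90.

Y-90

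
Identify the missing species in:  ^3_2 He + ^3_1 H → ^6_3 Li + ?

gamma ray

Conserve mass number: 3 + 3 = 6 + A, so A = 0.
Conserve atomic number: 2 + 1 = 3 + Z, so Z = 0.
A = 0 and Z = 0 is ^0_0 γ — a gamma ray.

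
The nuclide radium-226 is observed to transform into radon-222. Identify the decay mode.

alpha decay

ΔA = 222 − 226 = -4; ΔZ = 86 − 88 = -2.
A drops by 4 and Z drops by 2 — the signature of alpha emission.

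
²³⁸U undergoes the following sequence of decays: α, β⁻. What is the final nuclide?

Start: (A, Z) = (238, 92).
After α: (234, 90).
After β⁻: (234, 91).
Z = 91 is protactinium.

Pa-234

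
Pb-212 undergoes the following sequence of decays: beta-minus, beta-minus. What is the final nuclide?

Start: (A, Z) = (212, 82).
After β⁻: (212, 83).
After β⁻: (212, 84).
Z = 84 is polonium.

Po-212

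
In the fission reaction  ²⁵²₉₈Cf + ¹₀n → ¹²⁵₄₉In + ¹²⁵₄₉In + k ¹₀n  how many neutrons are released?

3

Conserve mass number: 253 = 125 + 125 + k, so k = 253 − 250 = 3.
Check atomic number: 98 = 49 + 49 + 0 = 98. ✓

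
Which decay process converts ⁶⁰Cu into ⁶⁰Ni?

ΔA = 60 − 60 = 0; ΔZ = 28 − 29 = -1.
A is unchanged and Z drops by 1 — a proton has become a neutron (β⁺ emission or electron capture).

beta-plus decay or electron capture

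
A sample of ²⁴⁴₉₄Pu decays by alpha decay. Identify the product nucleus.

U-240

Alpha decay: mass number changes by -4, atomic number by -2.
A: 244 − 4 = 240; Z: 94 − 2 = 92.
Z = 92 is uranium, so the daughter is ²⁴⁰₉₂U.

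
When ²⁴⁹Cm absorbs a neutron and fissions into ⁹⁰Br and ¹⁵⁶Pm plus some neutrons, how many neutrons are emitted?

Conserve mass number: 250 = 90 + 156 + k, so k = 250 − 246 = 4.
Check atomic number: 96 = 35 + 61 + 0 = 96. ✓

4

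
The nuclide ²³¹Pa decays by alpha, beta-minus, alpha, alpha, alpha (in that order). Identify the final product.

Start: (A, Z) = (231, 91).
After α: (227, 89).
After β⁻: (227, 90).
After α: (223, 88).
After α: (219, 86).
After α: (215, 84).
Z = 84 is polonium.

Po-215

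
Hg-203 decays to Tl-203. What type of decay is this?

beta-minus decay

ΔA = 203 − 203 = 0; ΔZ = 81 − 80 = +1.
A is unchanged and Z rises by 1 — a neutron has become a proton (β⁻ decay).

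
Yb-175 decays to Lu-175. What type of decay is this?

ΔA = 175 − 175 = 0; ΔZ = 71 − 70 = +1.
A is unchanged and Z rises by 1 — a neutron has become a proton (β⁻ decay).

beta-minus decay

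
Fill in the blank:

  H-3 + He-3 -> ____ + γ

Li-6

Conserve mass number: 3 + 3 = A + 0, so A = 6.
Conserve atomic number: 1 + 2 = Z + 0, so Z = 3.
Z = 3 is lithium, so the species is Li-6.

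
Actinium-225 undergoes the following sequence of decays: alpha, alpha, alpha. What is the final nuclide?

Bi-213

Start: (A, Z) = (225, 89).
After α: (221, 87).
After α: (217, 85).
After α: (213, 83).
Z = 83 is bismuth.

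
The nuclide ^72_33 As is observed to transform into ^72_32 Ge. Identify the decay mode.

beta-plus decay or electron capture

ΔA = 72 − 72 = 0; ΔZ = 32 − 33 = -1.
A is unchanged and Z drops by 1 — a proton has become a neutron (β⁺ emission or electron capture).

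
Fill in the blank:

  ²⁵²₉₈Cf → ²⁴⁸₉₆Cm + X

Conserve mass number: 252 = 248 + A, so A = 4.
Conserve atomic number: 98 = 96 + Z, so Z = 2.
A = 4 and Z = 2 is ⁴₂He — an alpha particle.

alpha particle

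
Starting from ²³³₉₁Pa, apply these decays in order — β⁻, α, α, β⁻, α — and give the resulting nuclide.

Start: (A, Z) = (233, 91).
After β⁻: (233, 92).
After α: (229, 90).
After α: (225, 88).
After β⁻: (225, 89).
After α: (221, 87).
Z = 87 is francium.

Fr-221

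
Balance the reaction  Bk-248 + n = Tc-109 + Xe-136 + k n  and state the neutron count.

Conserve mass number: 249 = 109 + 136 + k, so k = 249 − 245 = 4.
Check atomic number: 97 = 43 + 54 + 0 = 97. ✓

4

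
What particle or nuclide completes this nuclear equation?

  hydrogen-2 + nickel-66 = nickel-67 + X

proton

Conserve mass number: 2 + 66 = 67 + A, so A = 1.
Conserve atomic number: 1 + 28 = 28 + Z, so Z = 1.
A = 1 and Z = 1 is hydrogen-1 — a proton.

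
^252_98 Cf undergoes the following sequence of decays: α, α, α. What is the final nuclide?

Start: (A, Z) = (252, 98).
After α: (248, 96).
After α: (244, 94).
After α: (240, 92).
Z = 92 is uranium.

U-240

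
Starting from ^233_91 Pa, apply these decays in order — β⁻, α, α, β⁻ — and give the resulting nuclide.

Start: (A, Z) = (233, 91).
After β⁻: (233, 92).
After α: (229, 90).
After α: (225, 88).
After β⁻: (225, 89).
Z = 89 is actinium.

Ac-225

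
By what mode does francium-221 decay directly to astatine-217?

alpha decay

ΔA = 217 − 221 = -4; ΔZ = 85 − 87 = -2.
A drops by 4 and Z drops by 2 — the signature of alpha emission.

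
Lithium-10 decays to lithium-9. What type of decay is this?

neutron emission

ΔA = 9 − 10 = -1; ΔZ = 3 − 3 = +0.
A drops by 1 with Z unchanged — a neutron was emitted.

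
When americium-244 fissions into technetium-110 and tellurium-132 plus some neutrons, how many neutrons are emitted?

2

Conserve mass number: 244 = 110 + 132 + k, so k = 244 − 242 = 2.
Check atomic number: 95 = 43 + 52 + 0 = 95. ✓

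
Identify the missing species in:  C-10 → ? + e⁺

B-10

Conserve mass number: 10 = A + 0, so A = 10.
Conserve atomic number: 6 = Z + 1, so Z = 5.
Z = 5 is boron, so the species is B-10.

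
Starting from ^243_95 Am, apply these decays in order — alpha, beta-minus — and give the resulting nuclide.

Start: (A, Z) = (243, 95).
After α: (239, 93).
After β⁻: (239, 94).
Z = 94 is plutonium.

Pu-239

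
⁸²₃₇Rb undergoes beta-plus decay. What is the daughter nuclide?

Kr-82

Beta-plus decay: mass number changes by +0, atomic number by -1.
A: 82 = 82; Z: 37 − 1 = 36.
Z = 36 is krypton, so the daughter is ⁸²₃₆Kr.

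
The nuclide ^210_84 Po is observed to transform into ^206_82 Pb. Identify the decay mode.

alpha decay

ΔA = 206 − 210 = -4; ΔZ = 82 − 84 = -2.
A drops by 4 and Z drops by 2 — the signature of alpha emission.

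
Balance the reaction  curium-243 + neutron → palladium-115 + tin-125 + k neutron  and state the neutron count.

Conserve mass number: 244 = 115 + 125 + k, so k = 244 − 240 = 4.
Check atomic number: 96 = 46 + 50 + 0 = 96. ✓

4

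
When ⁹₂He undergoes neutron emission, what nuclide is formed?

Neutron emission: mass number changes by -1, atomic number by +0.
A: 9 − 1 = 8; Z: 2 = 2.
Z = 2 is helium, so the daughter is ⁸₂He.

He-8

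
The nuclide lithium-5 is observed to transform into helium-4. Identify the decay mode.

ΔA = 4 − 5 = -1; ΔZ = 2 − 3 = -1.
A drops by 1 and Z drops by 1 — a proton was emitted.

proton emission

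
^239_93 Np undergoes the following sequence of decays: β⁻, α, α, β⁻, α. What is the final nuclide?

Start: (A, Z) = (239, 93).
After β⁻: (239, 94).
After α: (235, 92).
After α: (231, 90).
After β⁻: (231, 91).
After α: (227, 89).
Z = 89 is actinium.

Ac-227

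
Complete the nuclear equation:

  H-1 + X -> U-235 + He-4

Np-238

Conserve mass number: 1 + A = 235 + 4, so A = 238.
Conserve atomic number: 1 + Z = 92 + 2, so Z = 93.
Z = 93 is neptunium, so the species is Np-238.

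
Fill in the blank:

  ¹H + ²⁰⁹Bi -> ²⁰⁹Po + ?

Conserve mass number: 1 + 209 = 209 + A, so A = 1.
Conserve atomic number: 1 + 83 = 84 + Z, so Z = 0.
A = 1 and Z = 0 is ¹n — a neutron.

neutron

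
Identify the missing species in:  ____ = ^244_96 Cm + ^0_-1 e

Am-244

Conserve mass number: A = 244 + 0, so A = 244.
Conserve atomic number: Z = 96 − 1, so Z = 95.
Z = 95 is americium, so the species is ^244_95 Am.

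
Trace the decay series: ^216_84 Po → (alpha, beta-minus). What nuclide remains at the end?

Bi-212

Start: (A, Z) = (216, 84).
After α: (212, 82).
After β⁻: (212, 83).
Z = 83 is bismuth.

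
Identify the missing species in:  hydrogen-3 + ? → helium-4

Conserve mass number: 3 + A = 4, so A = 1.
Conserve atomic number: 1 + Z = 2, so Z = 1.
A = 1 and Z = 1 is hydrogen-1 — a proton.

proton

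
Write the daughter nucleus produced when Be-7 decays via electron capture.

Li-7

Electron capture: mass number changes by +0, atomic number by -1.
A: 7 = 7; Z: 4 − 1 = 3.
Z = 3 is lithium, so the daughter is Li-7.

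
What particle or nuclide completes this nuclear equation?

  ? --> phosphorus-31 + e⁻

Si-31

Conserve mass number: A = 31 + 0, so A = 31.
Conserve atomic number: Z = 15 − 1, so Z = 14.
Z = 14 is silicon, so the species is silicon-31.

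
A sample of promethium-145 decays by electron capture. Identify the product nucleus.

Electron capture: mass number changes by +0, atomic number by -1.
A: 145 = 145; Z: 61 − 1 = 60.
Z = 60 is neodymium, so the daughter is neodymium-145.

Nd-145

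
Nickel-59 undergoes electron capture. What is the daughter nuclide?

Co-59

Electron capture: mass number changes by +0, atomic number by -1.
A: 59 = 59; Z: 28 − 1 = 27.
Z = 27 is cobalt, so the daughter is cobalt-59.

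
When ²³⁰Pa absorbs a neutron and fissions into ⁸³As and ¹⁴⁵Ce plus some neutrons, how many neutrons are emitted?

3

Conserve mass number: 231 = 83 + 145 + k, so k = 231 − 228 = 3.
Check atomic number: 91 = 33 + 58 + 0 = 91. ✓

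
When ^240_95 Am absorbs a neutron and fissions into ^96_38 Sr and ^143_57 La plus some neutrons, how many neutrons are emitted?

2

Conserve mass number: 241 = 96 + 143 + k, so k = 241 − 239 = 2.
Check atomic number: 95 = 38 + 57 + 0 = 95. ✓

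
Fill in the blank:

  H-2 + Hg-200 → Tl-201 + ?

Conserve mass number: 2 + 200 = 201 + A, so A = 1.
Conserve atomic number: 1 + 80 = 81 + Z, so Z = 0.
A = 1 and Z = 0 is n — a neutron.

neutron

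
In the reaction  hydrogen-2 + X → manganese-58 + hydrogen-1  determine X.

Mn-57

Conserve mass number: 2 + A = 58 + 1, so A = 57.
Conserve atomic number: 1 + Z = 25 + 1, so Z = 25.
Z = 25 is manganese, so the species is manganese-57.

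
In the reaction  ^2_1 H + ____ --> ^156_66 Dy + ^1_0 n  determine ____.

Tb-155

Conserve mass number: 2 + A = 156 + 1, so A = 155.
Conserve atomic number: 1 + Z = 66 + 0, so Z = 65.
Z = 65 is terbium, so the species is ^155_65 Tb.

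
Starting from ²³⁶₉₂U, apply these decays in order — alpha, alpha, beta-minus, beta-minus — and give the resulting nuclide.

Start: (A, Z) = (236, 92).
After α: (232, 90).
After α: (228, 88).
After β⁻: (228, 89).
After β⁻: (228, 90).
Z = 90 is thorium.

Th-228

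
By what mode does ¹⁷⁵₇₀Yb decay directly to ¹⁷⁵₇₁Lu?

ΔA = 175 − 175 = 0; ΔZ = 71 − 70 = +1.
A is unchanged and Z rises by 1 — a neutron has become a proton (β⁻ decay).

beta-minus decay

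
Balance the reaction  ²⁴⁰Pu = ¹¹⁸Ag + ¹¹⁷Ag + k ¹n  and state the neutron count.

5

Conserve mass number: 240 = 118 + 117 + k, so k = 240 − 235 = 5.
Check atomic number: 94 = 47 + 47 + 0 = 94. ✓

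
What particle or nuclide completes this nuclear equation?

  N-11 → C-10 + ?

proton

Conserve mass number: 11 = 10 + A, so A = 1.
Conserve atomic number: 7 = 6 + Z, so Z = 1.
A = 1 and Z = 1 is H-1 — a proton.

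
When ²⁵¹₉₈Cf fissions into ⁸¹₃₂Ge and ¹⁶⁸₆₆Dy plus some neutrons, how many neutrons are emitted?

Conserve mass number: 251 = 81 + 168 + k, so k = 251 − 249 = 2.
Check atomic number: 98 = 32 + 66 + 0 = 98. ✓

2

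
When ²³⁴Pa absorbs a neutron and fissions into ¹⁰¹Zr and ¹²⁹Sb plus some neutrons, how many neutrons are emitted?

5

Conserve mass number: 235 = 101 + 129 + k, so k = 235 − 230 = 5.
Check atomic number: 91 = 40 + 51 + 0 = 91. ✓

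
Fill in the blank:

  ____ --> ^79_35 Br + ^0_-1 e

Se-79

Conserve mass number: A = 79 + 0, so A = 79.
Conserve atomic number: Z = 35 − 1, so Z = 34.
Z = 34 is selenium, so the species is ^79_34 Se.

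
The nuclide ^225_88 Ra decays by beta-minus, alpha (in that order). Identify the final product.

Fr-221

Start: (A, Z) = (225, 88).
After β⁻: (225, 89).
After α: (221, 87).
Z = 87 is francium.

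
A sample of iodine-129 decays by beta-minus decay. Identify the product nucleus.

Beta-minus decay: mass number changes by +0, atomic number by +1.
A: 129 = 129; Z: 53 + 1 = 54.
Z = 54 is xenon, so the daughter is xenon-129.

Xe-129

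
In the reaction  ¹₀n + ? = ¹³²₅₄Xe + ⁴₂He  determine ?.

Ba-135

Conserve mass number: 1 + A = 132 + 4, so A = 135.
Conserve atomic number: 0 + Z = 54 + 2, so Z = 56.
Z = 56 is barium, so the species is ¹³⁵₅₆Ba.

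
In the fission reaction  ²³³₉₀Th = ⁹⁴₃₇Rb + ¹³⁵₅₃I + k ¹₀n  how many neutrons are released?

Conserve mass number: 233 = 94 + 135 + k, so k = 233 − 229 = 4.
Check atomic number: 90 = 37 + 53 + 0 = 90. ✓

4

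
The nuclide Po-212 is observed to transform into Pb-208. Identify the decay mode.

ΔA = 208 − 212 = -4; ΔZ = 82 − 84 = -2.
A drops by 4 and Z drops by 2 — the signature of alpha emission.

alpha decay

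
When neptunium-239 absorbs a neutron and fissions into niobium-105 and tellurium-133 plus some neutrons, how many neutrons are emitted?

Conserve mass number: 240 = 105 + 133 + k, so k = 240 − 238 = 2.
Check atomic number: 93 = 41 + 52 + 0 = 93. ✓

2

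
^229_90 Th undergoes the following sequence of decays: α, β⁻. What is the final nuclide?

Start: (A, Z) = (229, 90).
After α: (225, 88).
After β⁻: (225, 89).
Z = 89 is actinium.

Ac-225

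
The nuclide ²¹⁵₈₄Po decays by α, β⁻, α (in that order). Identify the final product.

Start: (A, Z) = (215, 84).
After α: (211, 82).
After β⁻: (211, 83).
After α: (207, 81).
Z = 81 is thallium.

Tl-207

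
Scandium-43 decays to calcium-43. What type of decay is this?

ΔA = 43 − 43 = 0; ΔZ = 20 − 21 = -1.
A is unchanged and Z drops by 1 — a proton has become a neutron (β⁺ emission or electron capture).

beta-plus decay or electron capture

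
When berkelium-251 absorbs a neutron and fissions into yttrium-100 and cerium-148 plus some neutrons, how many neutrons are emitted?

Conserve mass number: 252 = 100 + 148 + k, so k = 252 − 248 = 4.
Check atomic number: 97 = 39 + 58 + 0 = 97. ✓

4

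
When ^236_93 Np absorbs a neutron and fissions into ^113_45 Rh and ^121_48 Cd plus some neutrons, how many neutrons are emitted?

3

Conserve mass number: 237 = 113 + 121 + k, so k = 237 − 234 = 3.
Check atomic number: 93 = 45 + 48 + 0 = 93. ✓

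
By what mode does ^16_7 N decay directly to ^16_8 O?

beta-minus decay

ΔA = 16 − 16 = 0; ΔZ = 8 − 7 = +1.
A is unchanged and Z rises by 1 — a neutron has become a proton (β⁻ decay).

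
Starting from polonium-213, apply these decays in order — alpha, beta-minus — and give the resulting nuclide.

Start: (A, Z) = (213, 84).
After α: (209, 82).
After β⁻: (209, 83).
Z = 83 is bismuth.

Bi-209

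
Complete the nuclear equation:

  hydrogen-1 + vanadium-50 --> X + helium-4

Ti-47

Conserve mass number: 1 + 50 = A + 4, so A = 47.
Conserve atomic number: 1 + 23 = Z + 2, so Z = 22.
Z = 22 is titanium, so the species is titanium-47.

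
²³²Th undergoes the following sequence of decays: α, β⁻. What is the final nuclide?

Ac-228

Start: (A, Z) = (232, 90).
After α: (228, 88).
After β⁻: (228, 89).
Z = 89 is actinium.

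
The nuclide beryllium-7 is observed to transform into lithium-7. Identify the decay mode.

beta-plus decay or electron capture

ΔA = 7 − 7 = 0; ΔZ = 3 − 4 = -1.
A is unchanged and Z drops by 1 — a proton has become a neutron (β⁺ emission or electron capture).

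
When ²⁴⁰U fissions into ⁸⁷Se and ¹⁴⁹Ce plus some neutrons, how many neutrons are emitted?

Conserve mass number: 240 = 87 + 149 + k, so k = 240 − 236 = 4.
Check atomic number: 92 = 34 + 58 + 0 = 92. ✓

4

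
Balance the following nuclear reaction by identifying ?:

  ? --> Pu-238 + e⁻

Conserve mass number: A = 238 + 0, so A = 238.
Conserve atomic number: Z = 94 − 1, so Z = 93.
Z = 93 is neptunium, so the species is Np-238.

Np-238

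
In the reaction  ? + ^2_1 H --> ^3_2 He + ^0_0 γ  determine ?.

Conserve mass number: A + 2 = 3 + 0, so A = 1.
Conserve atomic number: Z + 1 = 2 + 0, so Z = 1.
A = 1 and Z = 1 is ^1_1 H — a proton.

proton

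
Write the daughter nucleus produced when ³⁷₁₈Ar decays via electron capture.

Electron capture: mass number changes by +0, atomic number by -1.
A: 37 = 37; Z: 18 − 1 = 17.
Z = 17 is chlorine, so the daughter is ³⁷₁₇Cl.

Cl-37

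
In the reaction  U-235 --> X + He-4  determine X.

Conserve mass number: 235 = A + 4, so A = 231.
Conserve atomic number: 92 = Z + 2, so Z = 90.
Z = 90 is thorium, so the species is Th-231.

Th-231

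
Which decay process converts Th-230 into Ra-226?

ΔA = 226 − 230 = -4; ΔZ = 88 − 90 = -2.
A drops by 4 and Z drops by 2 — the signature of alpha emission.

alpha decay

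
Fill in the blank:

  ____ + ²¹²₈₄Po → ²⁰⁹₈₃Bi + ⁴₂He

Conserve mass number: A + 212 = 209 + 4, so A = 1.
Conserve atomic number: Z + 84 = 83 + 2, so Z = 1.
A = 1 and Z = 1 is ¹₁H — a proton.

proton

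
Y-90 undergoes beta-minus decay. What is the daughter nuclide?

Beta-minus decay: mass number changes by +0, atomic number by +1.
A: 90 = 90; Z: 39 + 1 = 40.
Z = 40 is zirconium, so the daughter is Zr-90.

Zr-90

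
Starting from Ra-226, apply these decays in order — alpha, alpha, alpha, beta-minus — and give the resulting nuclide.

Bi-214

Start: (A, Z) = (226, 88).
After α: (222, 86).
After α: (218, 84).
After α: (214, 82).
After β⁻: (214, 83).
Z = 83 is bismuth.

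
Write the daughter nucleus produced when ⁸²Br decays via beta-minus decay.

Kr-82

Beta-minus decay: mass number changes by +0, atomic number by +1.
A: 82 = 82; Z: 35 + 1 = 36.
Z = 36 is krypton, so the daughter is ⁸²Kr.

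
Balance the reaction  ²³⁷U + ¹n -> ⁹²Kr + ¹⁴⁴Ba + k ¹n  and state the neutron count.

Conserve mass number: 238 = 92 + 144 + k, so k = 238 − 236 = 2.
Check atomic number: 92 = 36 + 56 + 0 = 92. ✓

2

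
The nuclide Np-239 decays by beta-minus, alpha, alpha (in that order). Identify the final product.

Start: (A, Z) = (239, 93).
After β⁻: (239, 94).
After α: (235, 92).
After α: (231, 90).
Z = 90 is thorium.

Th-231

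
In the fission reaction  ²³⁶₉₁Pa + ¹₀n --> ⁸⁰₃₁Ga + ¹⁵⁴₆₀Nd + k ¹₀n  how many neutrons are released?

3

Conserve mass number: 237 = 80 + 154 + k, so k = 237 − 234 = 3.
Check atomic number: 91 = 31 + 60 + 0 = 91. ✓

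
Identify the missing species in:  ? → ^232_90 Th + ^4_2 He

Conserve mass number: A = 232 + 4, so A = 236.
Conserve atomic number: Z = 90 + 2, so Z = 92.
Z = 92 is uranium, so the species is ^236_92 U.

U-236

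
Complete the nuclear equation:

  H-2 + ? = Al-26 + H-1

Al-25

Conserve mass number: 2 + A = 26 + 1, so A = 25.
Conserve atomic number: 1 + Z = 13 + 1, so Z = 13.
Z = 13 is aluminium, so the species is Al-25.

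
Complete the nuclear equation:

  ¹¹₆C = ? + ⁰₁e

Conserve mass number: 11 = A + 0, so A = 11.
Conserve atomic number: 6 = Z + 1, so Z = 5.
Z = 5 is boron, so the species is ¹¹₅B.

B-11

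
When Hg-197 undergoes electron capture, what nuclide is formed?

Au-197

Electron capture: mass number changes by +0, atomic number by -1.
A: 197 = 197; Z: 80 − 1 = 79.
Z = 79 is gold, so the daughter is Au-197.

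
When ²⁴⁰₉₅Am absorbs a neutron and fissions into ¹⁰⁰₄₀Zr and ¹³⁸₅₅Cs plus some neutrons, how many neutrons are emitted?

Conserve mass number: 241 = 100 + 138 + k, so k = 241 − 238 = 3.
Check atomic number: 95 = 40 + 55 + 0 = 95. ✓

3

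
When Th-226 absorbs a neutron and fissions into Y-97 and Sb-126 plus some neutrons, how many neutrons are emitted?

Conserve mass number: 227 = 97 + 126 + k, so k = 227 − 223 = 4.
Check atomic number: 90 = 39 + 51 + 0 = 90. ✓

4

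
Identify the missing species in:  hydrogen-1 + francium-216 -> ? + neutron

Ra-216

Conserve mass number: 1 + 216 = A + 1, so A = 216.
Conserve atomic number: 1 + 87 = Z + 0, so Z = 88.
Z = 88 is radium, so the species is radium-216.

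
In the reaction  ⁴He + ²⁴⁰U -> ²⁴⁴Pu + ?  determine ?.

gamma ray

Conserve mass number: 4 + 240 = 244 + A, so A = 0.
Conserve atomic number: 2 + 92 = 94 + Z, so Z = 0.
A = 0 and Z = 0 is γ — a gamma ray.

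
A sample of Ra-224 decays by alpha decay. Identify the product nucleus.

Alpha decay: mass number changes by -4, atomic number by -2.
A: 224 − 4 = 220; Z: 88 − 2 = 86.
Z = 86 is radon, so the daughter is Rn-220.

Rn-220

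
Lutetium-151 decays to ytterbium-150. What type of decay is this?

ΔA = 150 − 151 = -1; ΔZ = 70 − 71 = -1.
A drops by 1 and Z drops by 1 — a proton was emitted.

proton emission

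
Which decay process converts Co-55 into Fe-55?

beta-plus decay or electron capture

ΔA = 55 − 55 = 0; ΔZ = 26 − 27 = -1.
A is unchanged and Z drops by 1 — a proton has become a neutron (β⁺ emission or electron capture).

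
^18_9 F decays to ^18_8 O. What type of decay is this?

beta-plus decay or electron capture

ΔA = 18 − 18 = 0; ΔZ = 8 − 9 = -1.
A is unchanged and Z drops by 1 — a proton has become a neutron (β⁺ emission or electron capture).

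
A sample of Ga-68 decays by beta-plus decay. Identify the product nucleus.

Beta-plus decay: mass number changes by +0, atomic number by -1.
A: 68 = 68; Z: 31 − 1 = 30.
Z = 30 is zinc, so the daughter is Zn-68.

Zn-68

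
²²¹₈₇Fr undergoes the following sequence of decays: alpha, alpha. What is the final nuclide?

Bi-213

Start: (A, Z) = (221, 87).
After α: (217, 85).
After α: (213, 83).
Z = 83 is bismuth.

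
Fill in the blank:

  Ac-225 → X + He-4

Fr-221

Conserve mass number: 225 = A + 4, so A = 221.
Conserve atomic number: 89 = Z + 2, so Z = 87.
Z = 87 is francium, so the species is Fr-221.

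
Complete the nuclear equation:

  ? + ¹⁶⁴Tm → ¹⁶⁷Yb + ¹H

alpha particle

Conserve mass number: A + 164 = 167 + 1, so A = 4.
Conserve atomic number: Z + 69 = 70 + 1, so Z = 2.
A = 4 and Z = 2 is ⁴He — an alpha particle.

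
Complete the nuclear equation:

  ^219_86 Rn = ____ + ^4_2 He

Po-215

Conserve mass number: 219 = A + 4, so A = 215.
Conserve atomic number: 86 = Z + 2, so Z = 84.
Z = 84 is polonium, so the species is ^215_84 Po.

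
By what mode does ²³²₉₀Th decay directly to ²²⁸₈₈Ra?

ΔA = 228 − 232 = -4; ΔZ = 88 − 90 = -2.
A drops by 4 and Z drops by 2 — the signature of alpha emission.

alpha decay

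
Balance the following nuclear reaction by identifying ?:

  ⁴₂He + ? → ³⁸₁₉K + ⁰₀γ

Conserve mass number: 4 + A = 38 + 0, so A = 34.
Conserve atomic number: 2 + Z = 19 + 0, so Z = 17.
Z = 17 is chlorine, so the species is ³⁴₁₇Cl.

Cl-34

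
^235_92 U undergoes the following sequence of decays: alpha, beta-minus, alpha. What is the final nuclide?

Start: (A, Z) = (235, 92).
After α: (231, 90).
After β⁻: (231, 91).
After α: (227, 89).
Z = 89 is actinium.

Ac-227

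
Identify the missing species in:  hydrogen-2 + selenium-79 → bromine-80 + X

Conserve mass number: 2 + 79 = 80 + A, so A = 1.
Conserve atomic number: 1 + 34 = 35 + Z, so Z = 0.
A = 1 and Z = 0 is neutron — a neutron.

neutron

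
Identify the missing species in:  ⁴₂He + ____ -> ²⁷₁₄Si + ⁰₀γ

Conserve mass number: 4 + A = 27 + 0, so A = 23.
Conserve atomic number: 2 + Z = 14 + 0, so Z = 12.
Z = 12 is magnesium, so the species is ²³₁₂Mg.

Mg-23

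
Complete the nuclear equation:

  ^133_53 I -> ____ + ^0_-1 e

Xe-133

Conserve mass number: 133 = A + 0, so A = 133.
Conserve atomic number: 53 = Z − 1, so Z = 54.
Z = 54 is xenon, so the species is ^133_54 Xe.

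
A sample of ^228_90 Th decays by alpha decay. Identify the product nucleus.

Alpha decay: mass number changes by -4, atomic number by -2.
A: 228 − 4 = 224; Z: 90 − 2 = 88.
Z = 88 is radium, so the daughter is ^224_88 Ra.

Ra-224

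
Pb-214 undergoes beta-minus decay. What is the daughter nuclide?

Beta-minus decay: mass number changes by +0, atomic number by +1.
A: 214 = 214; Z: 82 + 1 = 83.
Z = 83 is bismuth, so the daughter is Bi-214.

Bi-214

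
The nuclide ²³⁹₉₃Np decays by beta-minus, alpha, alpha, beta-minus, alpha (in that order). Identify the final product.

Start: (A, Z) = (239, 93).
After β⁻: (239, 94).
After α: (235, 92).
After α: (231, 90).
After β⁻: (231, 91).
After α: (227, 89).
Z = 89 is actinium.

Ac-227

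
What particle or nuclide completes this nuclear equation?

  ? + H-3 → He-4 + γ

Conserve mass number: A + 3 = 4 + 0, so A = 1.
Conserve atomic number: Z + 1 = 2 + 0, so Z = 1.
A = 1 and Z = 1 is H-1 — a proton.

proton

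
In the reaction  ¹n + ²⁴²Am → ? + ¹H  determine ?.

Pu-242

Conserve mass number: 1 + 242 = A + 1, so A = 242.
Conserve atomic number: 0 + 95 = Z + 1, so Z = 94.
Z = 94 is plutonium, so the species is ²⁴²Pu.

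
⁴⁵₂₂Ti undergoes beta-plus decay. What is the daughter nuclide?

Sc-45

Beta-plus decay: mass number changes by +0, atomic number by -1.
A: 45 = 45; Z: 22 − 1 = 21.
Z = 21 is scandium, so the daughter is ⁴⁵₂₁Sc.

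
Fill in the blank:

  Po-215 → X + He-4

Conserve mass number: 215 = A + 4, so A = 211.
Conserve atomic number: 84 = Z + 2, so Z = 82.
Z = 82 is lead, so the species is Pb-211.

Pb-211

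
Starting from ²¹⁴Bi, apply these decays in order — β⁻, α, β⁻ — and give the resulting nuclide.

Start: (A, Z) = (214, 83).
After β⁻: (214, 84).
After α: (210, 82).
After β⁻: (210, 83).
Z = 83 is bismuth.

Bi-210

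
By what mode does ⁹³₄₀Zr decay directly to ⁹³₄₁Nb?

beta-minus decay

ΔA = 93 − 93 = 0; ΔZ = 41 − 40 = +1.
A is unchanged and Z rises by 1 — a neutron has become a proton (β⁻ decay).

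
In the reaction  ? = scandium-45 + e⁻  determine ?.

Ca-45

Conserve mass number: A = 45 + 0, so A = 45.
Conserve atomic number: Z = 21 − 1, so Z = 20.
Z = 20 is calcium, so the species is calcium-45.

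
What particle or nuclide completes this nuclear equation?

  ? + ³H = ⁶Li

He-3

Conserve mass number: A + 3 = 6, so A = 3.
Conserve atomic number: Z + 1 = 3, so Z = 2.
Z = 2 is helium, so the species is ³He.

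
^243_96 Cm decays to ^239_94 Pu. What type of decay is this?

ΔA = 239 − 243 = -4; ΔZ = 94 − 96 = -2.
A drops by 4 and Z drops by 2 — the signature of alpha emission.

alpha decay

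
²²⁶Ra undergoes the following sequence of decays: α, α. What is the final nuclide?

Start: (A, Z) = (226, 88).
After α: (222, 86).
After α: (218, 84).
Z = 84 is polonium.

Po-218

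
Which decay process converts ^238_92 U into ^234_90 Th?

alpha decay

ΔA = 234 − 238 = -4; ΔZ = 90 − 92 = -2.
A drops by 4 and Z drops by 2 — the signature of alpha emission.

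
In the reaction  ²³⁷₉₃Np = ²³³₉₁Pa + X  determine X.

alpha particle

Conserve mass number: 237 = 233 + A, so A = 4.
Conserve atomic number: 93 = 91 + Z, so Z = 2.
A = 4 and Z = 2 is ⁴₂He — an alpha particle.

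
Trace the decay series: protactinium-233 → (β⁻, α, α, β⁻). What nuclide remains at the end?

Ac-225

Start: (A, Z) = (233, 91).
After β⁻: (233, 92).
After α: (229, 90).
After α: (225, 88).
After β⁻: (225, 89).
Z = 89 is actinium.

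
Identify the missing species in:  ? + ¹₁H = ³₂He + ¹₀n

triton

Conserve mass number: A + 1 = 3 + 1, so A = 3.
Conserve atomic number: Z + 1 = 2 + 0, so Z = 1.
A = 3 and Z = 1 is ³₁H — a triton.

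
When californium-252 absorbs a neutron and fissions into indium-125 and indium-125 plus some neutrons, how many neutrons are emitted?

Conserve mass number: 253 = 125 + 125 + k, so k = 253 − 250 = 3.
Check atomic number: 98 = 49 + 49 + 0 = 98. ✓

3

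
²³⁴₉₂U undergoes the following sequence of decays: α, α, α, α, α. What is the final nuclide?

Start: (A, Z) = (234, 92).
After α: (230, 90).
After α: (226, 88).
After α: (222, 86).
After α: (218, 84).
After α: (214, 82).
Z = 82 is lead.

Pb-214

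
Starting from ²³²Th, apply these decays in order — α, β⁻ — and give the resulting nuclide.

Start: (A, Z) = (232, 90).
After α: (228, 88).
After β⁻: (228, 89).
Z = 89 is actinium.

Ac-228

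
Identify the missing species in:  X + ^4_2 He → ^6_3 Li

Conserve mass number: A + 4 = 6, so A = 2.
Conserve atomic number: Z + 2 = 3, so Z = 1.
A = 2 and Z = 1 is ^2_1 H — a deuteron.

deuteron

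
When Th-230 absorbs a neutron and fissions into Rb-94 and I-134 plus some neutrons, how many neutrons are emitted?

Conserve mass number: 231 = 94 + 134 + k, so k = 231 − 228 = 3.
Check atomic number: 90 = 37 + 53 + 0 = 90. ✓

3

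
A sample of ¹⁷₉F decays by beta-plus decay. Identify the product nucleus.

Beta-plus decay: mass number changes by +0, atomic number by -1.
A: 17 = 17; Z: 9 − 1 = 8.
Z = 8 is oxygen, so the daughter is ¹⁷₈O.

O-17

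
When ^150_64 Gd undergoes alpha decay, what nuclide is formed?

Sm-146

Alpha decay: mass number changes by -4, atomic number by -2.
A: 150 − 4 = 146; Z: 64 − 2 = 62.
Z = 62 is samarium, so the daughter is ^146_62 Sm.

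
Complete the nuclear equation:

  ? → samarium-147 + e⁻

Pm-147

Conserve mass number: A = 147 + 0, so A = 147.
Conserve atomic number: Z = 62 − 1, so Z = 61.
Z = 61 is promethium, so the species is promethium-147.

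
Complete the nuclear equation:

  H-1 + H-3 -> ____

Conserve mass number: 1 + 3 = A, so A = 4.
Conserve atomic number: 1 + 1 = Z, so Z = 2.
A = 4 and Z = 2 is He-4 — an alpha particle.

He-4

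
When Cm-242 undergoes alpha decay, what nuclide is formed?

Alpha decay: mass number changes by -4, atomic number by -2.
A: 242 − 4 = 238; Z: 96 − 2 = 94.
Z = 94 is plutonium, so the daughter is Pu-238.

Pu-238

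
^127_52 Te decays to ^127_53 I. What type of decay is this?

beta-minus decay

ΔA = 127 − 127 = 0; ΔZ = 53 − 52 = +1.
A is unchanged and Z rises by 1 — a neutron has become a proton (β⁻ decay).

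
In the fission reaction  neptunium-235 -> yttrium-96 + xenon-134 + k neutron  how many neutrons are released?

5

Conserve mass number: 235 = 96 + 134 + k, so k = 235 − 230 = 5.
Check atomic number: 93 = 39 + 54 + 0 = 93. ✓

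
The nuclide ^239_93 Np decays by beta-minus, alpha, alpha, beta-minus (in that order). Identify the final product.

Start: (A, Z) = (239, 93).
After β⁻: (239, 94).
After α: (235, 92).
After α: (231, 90).
After β⁻: (231, 91).
Z = 91 is protactinium.

Pa-231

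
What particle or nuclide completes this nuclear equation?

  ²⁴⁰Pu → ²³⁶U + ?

Conserve mass number: 240 = 236 + A, so A = 4.
Conserve atomic number: 94 = 92 + Z, so Z = 2.
A = 4 and Z = 2 is ⁴He — an alpha particle.

alpha particle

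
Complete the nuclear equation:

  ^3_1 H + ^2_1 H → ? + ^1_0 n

Conserve mass number: 3 + 2 = A + 1, so A = 4.
Conserve atomic number: 1 + 1 = Z + 0, so Z = 2.
A = 4 and Z = 2 is ^4_2 He — an alpha particle.

He-4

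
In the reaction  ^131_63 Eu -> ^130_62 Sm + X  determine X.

proton

Conserve mass number: 131 = 130 + A, so A = 1.
Conserve atomic number: 63 = 62 + Z, so Z = 1.
A = 1 and Z = 1 is ^1_1 H — a proton.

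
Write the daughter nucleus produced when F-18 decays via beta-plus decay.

O-18

Beta-plus decay: mass number changes by +0, atomic number by -1.
A: 18 = 18; Z: 9 − 1 = 8.
Z = 8 is oxygen, so the daughter is O-18.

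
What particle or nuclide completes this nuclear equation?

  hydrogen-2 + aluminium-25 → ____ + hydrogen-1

Al-26

Conserve mass number: 2 + 25 = A + 1, so A = 26.
Conserve atomic number: 1 + 13 = Z + 1, so Z = 13.
Z = 13 is aluminium, so the species is aluminium-26.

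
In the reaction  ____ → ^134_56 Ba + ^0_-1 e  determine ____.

Conserve mass number: A = 134 + 0, so A = 134.
Conserve atomic number: Z = 56 − 1, so Z = 55.
Z = 55 is caesium, so the species is ^134_55 Cs.

Cs-134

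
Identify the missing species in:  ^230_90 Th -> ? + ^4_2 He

Conserve mass number: 230 = A + 4, so A = 226.
Conserve atomic number: 90 = Z + 2, so Z = 88.
Z = 88 is radium, so the species is ^226_88 Ra.

Ra-226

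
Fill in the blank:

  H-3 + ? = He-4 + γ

proton

Conserve mass number: 3 + A = 4 + 0, so A = 1.
Conserve atomic number: 1 + Z = 2 + 0, so Z = 1.
A = 1 and Z = 1 is H-1 — a proton.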